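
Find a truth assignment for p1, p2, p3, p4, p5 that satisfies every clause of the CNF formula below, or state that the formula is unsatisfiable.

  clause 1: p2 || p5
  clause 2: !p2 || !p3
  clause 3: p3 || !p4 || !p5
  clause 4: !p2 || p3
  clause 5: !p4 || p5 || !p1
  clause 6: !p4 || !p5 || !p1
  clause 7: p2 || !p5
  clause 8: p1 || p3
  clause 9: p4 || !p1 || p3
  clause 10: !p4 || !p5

UNSATISFIABLE

Branch on p2: set p2 = true.
Unit clause (!p3) forces p3 = false.
But (p3) is also a unit clause — contradiction.
That branch fails; take p2 = false instead.
Unit clause (p5) forces p5 = true.
But (!p5) is also a unit clause — contradiction.
Neither p2 = true nor p2 = false works.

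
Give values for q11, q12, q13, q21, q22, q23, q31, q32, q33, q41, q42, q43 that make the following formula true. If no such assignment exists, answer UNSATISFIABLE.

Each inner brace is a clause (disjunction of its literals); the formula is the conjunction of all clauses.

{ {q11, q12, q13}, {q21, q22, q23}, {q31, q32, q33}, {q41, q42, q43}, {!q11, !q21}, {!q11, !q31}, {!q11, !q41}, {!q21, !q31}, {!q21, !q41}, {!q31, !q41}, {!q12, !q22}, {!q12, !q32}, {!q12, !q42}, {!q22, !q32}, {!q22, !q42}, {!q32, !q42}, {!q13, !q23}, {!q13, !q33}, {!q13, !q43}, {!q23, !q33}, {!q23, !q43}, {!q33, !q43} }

UNSATISFIABLE

Branch on q11: set q11 = false.
Branch on q12: set q12 = true.
Unit clause (!q22) forces q22 = false.
Unit clause (!q32) forces q32 = false.
Unit clause (!q42) forces q42 = false.
Branch on q21: set q21 = true.
Unit clause (!q31) forces q31 = false.
Unit clause (q33) forces q33 = true.
Unit clause (!q41) forces q41 = false.
Unit clause (q43) forces q43 = true.
But (!q43) is also a unit clause — contradiction.
Backtrack on q21: now try q21 = false.
Unit clause (q23) forces q23 = true.
Unit clause (!q13) forces q13 = false.
Unit clause (!q33) forces q33 = false.
Unit clause (q31) forces q31 = true.
Unit clause (!q41) forces q41 = false.
Unit clause (q43) forces q43 = true.
But (!q43) is also a unit clause — contradiction.
Both values of q21 lead to a conflict.
Backtrack on q12: now try q12 = false.
Unit clause (q13) forces q13 = true.
Unit clause (!q23) forces q23 = false.
Unit clause (!q33) forces q33 = false.
Unit clause (!q43) forces q43 = false.
Branch on q21: set q21 = true.
Unit clause (!q31) forces q31 = false.
Unit clause (q32) forces q32 = true.
Unit clause (!q41) forces q41 = false.
Unit clause (q42) forces q42 = true.
But (!q42) is also a unit clause — contradiction.
Backtrack on q21: now try q21 = false.
Unit clause (q22) forces q22 = true.
Unit clause (!q32) forces q32 = false.
Unit clause (q31) forces q31 = true.
Unit clause (!q41) forces q41 = false.
Unit clause (q42) forces q42 = true.
But (!q42) is also a unit clause — contradiction.
Both values of q21 lead to a conflict.
Both values of q12 lead to a conflict.
Backtrack on q11: now try q11 = true.
Unit clause (!q21) forces q21 = false.
Unit clause (!q31) forces q31 = false.
Unit clause (!q41) forces q41 = false.
Branch on q22: set q22 = true.
Unit clause (!q12) forces q12 = false.
Unit clause (!q32) forces q32 = false.
Unit clause (q33) forces q33 = true.
Unit clause (!q42) forces q42 = false.
Unit clause (q43) forces q43 = true.
But (!q43) is also a unit clause — contradiction.
Backtrack on q22: now try q22 = false.
Unit clause (q23) forces q23 = true.
Unit clause (!q13) forces q13 = false.
Unit clause (!q33) forces q33 = false.
Unit clause (q32) forces q32 = true.
Unit clause (!q12) forces q12 = false.
Unit clause (!q42) forces q42 = false.
Unit clause (q43) forces q43 = true.
But (!q43) is also a unit clause — contradiction.
Both values of q22 lead to a conflict.
Both values of q11 lead to a conflict.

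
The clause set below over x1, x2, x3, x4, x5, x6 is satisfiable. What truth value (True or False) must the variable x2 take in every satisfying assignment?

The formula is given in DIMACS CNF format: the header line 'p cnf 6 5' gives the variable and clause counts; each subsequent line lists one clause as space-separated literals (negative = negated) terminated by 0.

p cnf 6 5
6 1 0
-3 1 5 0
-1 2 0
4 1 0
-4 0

True

Suppose x2 = False.
Unit clause (¬x1) forces x1 = False.
Unit clause (x6) forces x6 = True.
Unit clause (x4) forces x4 = True.
Now (¬x4) is unsatisfied and unit — conflict.
So every satisfying assignment has x2 = True.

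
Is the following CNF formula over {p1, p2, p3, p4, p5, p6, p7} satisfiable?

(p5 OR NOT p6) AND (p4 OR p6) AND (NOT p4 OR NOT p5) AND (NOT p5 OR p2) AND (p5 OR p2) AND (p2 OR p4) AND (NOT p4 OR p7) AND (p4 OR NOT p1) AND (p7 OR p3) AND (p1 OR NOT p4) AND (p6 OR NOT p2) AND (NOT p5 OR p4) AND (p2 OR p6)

Case p5 = true:
(NOT p4) alone gives p4 = false.
But (p4) is also a unit clause — contradiction.
Backtrack on p5: now try p5 = false.
(NOT p6) alone gives p6 = false.
(p4) alone gives p4 = true.
(p2) alone gives p2 = true.
But (NOT p2) is also a unit clause — contradiction.
Either choice for p5 ends in contradiction.
No assignment satisfies every clause.

No, unsatisfiable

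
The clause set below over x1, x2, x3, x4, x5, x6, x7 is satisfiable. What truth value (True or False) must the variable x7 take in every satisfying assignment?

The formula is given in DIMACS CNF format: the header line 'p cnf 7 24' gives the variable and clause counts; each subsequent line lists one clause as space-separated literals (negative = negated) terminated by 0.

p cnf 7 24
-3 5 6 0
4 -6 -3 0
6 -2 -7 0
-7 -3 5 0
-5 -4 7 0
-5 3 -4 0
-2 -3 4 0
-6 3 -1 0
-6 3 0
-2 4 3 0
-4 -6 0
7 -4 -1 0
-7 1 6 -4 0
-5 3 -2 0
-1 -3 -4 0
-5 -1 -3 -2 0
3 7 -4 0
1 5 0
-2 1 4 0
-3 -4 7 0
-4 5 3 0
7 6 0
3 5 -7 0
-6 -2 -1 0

Suppose x7 = False.
The clause (x6) is unit, so x6 = True.
The clause (x3) is unit, so x3 = True.
The clause (x4) is unit, so x4 = True.
That conflicts with the unit clause (¬x4).
So every satisfying assignment has x7 = True.

True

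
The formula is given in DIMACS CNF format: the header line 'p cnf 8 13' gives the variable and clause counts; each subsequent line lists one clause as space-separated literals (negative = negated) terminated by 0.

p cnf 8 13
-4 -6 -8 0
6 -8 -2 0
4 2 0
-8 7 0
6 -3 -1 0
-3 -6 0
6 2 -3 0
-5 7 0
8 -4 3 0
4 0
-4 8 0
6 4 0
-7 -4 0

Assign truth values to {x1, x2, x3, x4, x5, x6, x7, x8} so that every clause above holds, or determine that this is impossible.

From the singleton clause (x4), x4 = True.
From the singleton clause (x8), x8 = True.
From the singleton clause (¬x6), x6 = False.
From the singleton clause (¬x2), x2 = False.
From the singleton clause (x7), x7 = True.
But (¬x7) is also a unit clause — contradiction.

UNSATISFIABLE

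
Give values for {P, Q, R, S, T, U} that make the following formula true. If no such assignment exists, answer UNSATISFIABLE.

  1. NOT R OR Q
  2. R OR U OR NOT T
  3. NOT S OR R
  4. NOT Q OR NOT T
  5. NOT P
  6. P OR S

P: false,  Q: true,  R: true,  S: true,  T: false,  U: true

(NOT P) alone gives P = false.
(S) alone gives S = true.
(R) alone gives R = true.
(Q) alone gives Q = true.
(NOT T) alone gives T = false.
Every clause is now satisfied; U is unconstrained.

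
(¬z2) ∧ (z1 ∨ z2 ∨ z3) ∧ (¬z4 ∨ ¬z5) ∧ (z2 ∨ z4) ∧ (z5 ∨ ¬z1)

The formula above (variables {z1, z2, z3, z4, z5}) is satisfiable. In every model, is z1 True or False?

Suppose z1 = True.
Unit clause (¬z2) forces z2 = False.
Unit clause (z4) forces z4 = True.
Unit clause (¬z5) forces z5 = False.
But (z5) is also a unit clause — contradiction.
So every satisfying assignment has z1 = False.

False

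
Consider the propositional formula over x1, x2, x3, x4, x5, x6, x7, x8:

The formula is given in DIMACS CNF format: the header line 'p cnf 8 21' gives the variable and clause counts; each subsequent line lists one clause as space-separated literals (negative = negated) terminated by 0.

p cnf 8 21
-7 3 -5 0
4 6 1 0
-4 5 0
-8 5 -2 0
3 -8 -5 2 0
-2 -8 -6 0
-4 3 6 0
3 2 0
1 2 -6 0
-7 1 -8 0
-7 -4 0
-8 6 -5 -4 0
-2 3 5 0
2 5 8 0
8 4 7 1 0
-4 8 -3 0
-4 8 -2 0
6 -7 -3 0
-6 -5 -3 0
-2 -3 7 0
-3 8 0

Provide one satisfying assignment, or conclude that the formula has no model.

x1 ↦ True; x2 ↦ True; x3 ↦ False; x4 ↦ False; x5 ↦ True; x6 ↦ False; x7 ↦ False; x8 ↦ True

Try x4 = False.
Try x6 = False.
The clause (x1) is unit, so x1 = True.
Try x3 = False.
The clause (x2) is unit, so x2 = True.
The clause (x5) is unit, so x5 = True.
The clause (¬x7) is unit, so x7 = False.
Every clause is now satisfied; x8 is unconstrained.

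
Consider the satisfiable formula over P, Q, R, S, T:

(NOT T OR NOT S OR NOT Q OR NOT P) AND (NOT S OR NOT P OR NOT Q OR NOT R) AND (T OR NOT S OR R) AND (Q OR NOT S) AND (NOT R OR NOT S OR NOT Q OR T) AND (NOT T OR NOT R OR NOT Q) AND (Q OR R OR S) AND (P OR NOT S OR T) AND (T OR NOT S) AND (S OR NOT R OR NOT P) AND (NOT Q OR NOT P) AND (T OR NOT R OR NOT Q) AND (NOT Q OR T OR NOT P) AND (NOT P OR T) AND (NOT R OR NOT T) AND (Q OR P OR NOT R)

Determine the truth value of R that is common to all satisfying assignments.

Suppose R = true.
The clause (NOT T) is unit, so T = false.
The clause (NOT S) is unit, so S = false.
The clause (NOT P) is unit, so P = false.
The clause (NOT Q) is unit, so Q = false.
But (Q) is also a unit clause — contradiction.
So every satisfying assignment has R = False.

False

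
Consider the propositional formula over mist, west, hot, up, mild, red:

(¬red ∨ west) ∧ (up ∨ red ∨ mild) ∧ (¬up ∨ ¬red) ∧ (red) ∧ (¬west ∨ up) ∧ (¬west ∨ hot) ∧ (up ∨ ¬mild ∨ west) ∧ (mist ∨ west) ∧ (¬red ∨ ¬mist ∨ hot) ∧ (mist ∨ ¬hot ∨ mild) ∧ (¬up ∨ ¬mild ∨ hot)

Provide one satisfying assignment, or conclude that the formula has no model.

UNSATISFIABLE

The clause (red) is unit, so red = True.
The clause (west) is unit, so west = True.
The clause (¬up) is unit, so up = False.
That conflicts with the unit clause (up).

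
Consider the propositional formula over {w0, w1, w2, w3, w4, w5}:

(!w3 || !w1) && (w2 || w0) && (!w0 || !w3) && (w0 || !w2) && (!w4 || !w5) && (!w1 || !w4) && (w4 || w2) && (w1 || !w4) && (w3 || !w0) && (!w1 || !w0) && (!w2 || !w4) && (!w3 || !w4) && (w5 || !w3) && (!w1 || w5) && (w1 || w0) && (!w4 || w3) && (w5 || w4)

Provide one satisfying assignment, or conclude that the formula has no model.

UNSATISFIABLE

Branch on w3: set w3 = false.
(!w0) alone gives w0 = false.
(w2) alone gives w2 = true.
Now (!w2) is unsatisfied and unit — conflict.
That branch fails; take w3 = true instead.
(!w1) alone gives w1 = false.
(!w0) alone gives w0 = false.
Now (w0) is unsatisfied and unit — conflict.
Both values of w3 lead to a conflict.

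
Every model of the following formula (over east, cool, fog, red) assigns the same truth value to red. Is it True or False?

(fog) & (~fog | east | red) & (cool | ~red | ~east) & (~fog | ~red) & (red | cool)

False

Suppose red = 1.
The clause (fog) is unit, so fog = 1.
But (~fog) is also a unit clause — contradiction.
So every satisfying assignment has red = False.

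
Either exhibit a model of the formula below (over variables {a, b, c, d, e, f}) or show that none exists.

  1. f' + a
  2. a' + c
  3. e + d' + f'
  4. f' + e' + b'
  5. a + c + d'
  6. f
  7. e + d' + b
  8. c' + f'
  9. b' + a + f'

UNSATISFIABLE

Unit clause (f) forces f = 1.
Unit clause (a) forces a = 1.
Unit clause (c) forces c = 1.
Now (c') is unsatisfied and unit — conflict.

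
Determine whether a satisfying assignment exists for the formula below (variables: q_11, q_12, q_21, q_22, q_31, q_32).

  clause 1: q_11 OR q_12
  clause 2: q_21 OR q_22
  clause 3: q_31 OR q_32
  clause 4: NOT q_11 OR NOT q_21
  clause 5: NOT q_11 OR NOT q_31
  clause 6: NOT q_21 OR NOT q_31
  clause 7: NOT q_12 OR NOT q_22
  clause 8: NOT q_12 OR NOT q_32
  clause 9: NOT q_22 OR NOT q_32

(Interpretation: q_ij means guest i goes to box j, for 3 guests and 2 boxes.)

No, unsatisfiable

Case q_11 = true:
The clause (NOT q_21) is unit, so q_21 = false.
The clause (q_22) is unit, so q_22 = true.
The clause (NOT q_31) is unit, so q_31 = false.
The clause (q_32) is unit, so q_32 = true.
But (NOT q_32) is also a unit clause — contradiction.
So q_11 must be the other value — set q_11 = false.
The clause (q_12) is unit, so q_12 = true.
The clause (NOT q_22) is unit, so q_22 = false.
The clause (q_21) is unit, so q_21 = true.
The clause (NOT q_31) is unit, so q_31 = false.
The clause (q_32) is unit, so q_32 = true.
But (NOT q_32) is also a unit clause — contradiction.
Either choice for q_11 ends in contradiction.
No assignment satisfies every clause.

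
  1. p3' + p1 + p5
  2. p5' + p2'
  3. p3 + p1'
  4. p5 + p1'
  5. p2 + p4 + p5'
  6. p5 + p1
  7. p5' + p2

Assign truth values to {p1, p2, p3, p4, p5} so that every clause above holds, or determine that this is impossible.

UNSATISFIABLE

Branch on p5: set p5 = 0.
From the singleton clause (p1'), p1 = 0.
That conflicts with the unit clause (p1).
Undo p5 and try p5 = 1.
From the singleton clause (p2'), p2 = 0.
That conflicts with the unit clause (p2).
Either choice for p5 ends in contradiction.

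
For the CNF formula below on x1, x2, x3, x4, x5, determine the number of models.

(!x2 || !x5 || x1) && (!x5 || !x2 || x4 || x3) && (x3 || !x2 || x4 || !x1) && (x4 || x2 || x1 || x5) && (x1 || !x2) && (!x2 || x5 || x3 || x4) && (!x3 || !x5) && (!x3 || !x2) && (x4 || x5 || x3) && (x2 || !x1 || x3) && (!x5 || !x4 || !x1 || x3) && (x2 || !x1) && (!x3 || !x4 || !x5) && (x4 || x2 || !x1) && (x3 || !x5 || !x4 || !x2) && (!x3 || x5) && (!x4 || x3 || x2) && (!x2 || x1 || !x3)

2

There are 2^5 = 32 truth assignments over (x1, x2, x3, x4, x5).
Split on x3. With x3 = true, the clauses containing x3 are satisfied and !x3 drops from the rest; 0 of the 2^4 = 16 assignments to the other variables satisfy what remains.
With x3 = false, by the same count on the reduced clause set, 2 assignments work.
Total: 0 + 2 = 2.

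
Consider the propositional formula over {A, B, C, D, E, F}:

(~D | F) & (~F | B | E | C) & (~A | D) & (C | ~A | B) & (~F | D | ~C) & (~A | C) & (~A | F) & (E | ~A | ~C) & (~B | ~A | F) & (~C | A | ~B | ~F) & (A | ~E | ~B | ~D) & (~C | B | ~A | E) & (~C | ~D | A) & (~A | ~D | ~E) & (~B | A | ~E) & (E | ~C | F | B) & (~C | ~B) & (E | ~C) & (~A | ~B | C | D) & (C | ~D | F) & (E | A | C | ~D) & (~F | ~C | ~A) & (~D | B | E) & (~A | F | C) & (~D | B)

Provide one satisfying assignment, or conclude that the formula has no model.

A=0,  B=1,  C=0,  D=0,  E=0,  F=1

Suppose D = 0.
The clause (~A) is unit, so A = 0.
Suppose F = 1.
The clause (~C) is unit, so C = 0.
Suppose B = 1.
The clause (~E) is unit, so E = 0.
This assignment satisfies each clause.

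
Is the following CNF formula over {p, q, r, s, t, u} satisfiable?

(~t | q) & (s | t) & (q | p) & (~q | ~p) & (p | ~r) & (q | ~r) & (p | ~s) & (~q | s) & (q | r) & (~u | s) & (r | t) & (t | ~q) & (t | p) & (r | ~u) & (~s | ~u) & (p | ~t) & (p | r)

No, unsatisfiable

Case t = 0:
The clause (s) is unit, so s = 1.
The clause (p) is unit, so p = 1.
The clause (~q) is unit, so q = 0.
The clause (~r) is unit, so r = 0.
That conflicts with the unit clause (r).
Undo t and try t = 1.
The clause (q) is unit, so q = 1.
The clause (~p) is unit, so p = 0.
That conflicts with the unit clause (p).
Either choice for t ends in contradiction.
No assignment satisfies every clause.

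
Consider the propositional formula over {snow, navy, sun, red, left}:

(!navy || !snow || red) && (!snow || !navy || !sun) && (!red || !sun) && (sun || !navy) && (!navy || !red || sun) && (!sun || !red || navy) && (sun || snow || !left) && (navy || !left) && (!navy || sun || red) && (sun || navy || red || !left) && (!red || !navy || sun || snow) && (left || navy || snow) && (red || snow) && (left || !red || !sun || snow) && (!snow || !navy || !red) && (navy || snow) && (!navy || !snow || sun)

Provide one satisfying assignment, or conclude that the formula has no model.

Try red = false.
From the singleton clause (snow), snow = true.
From the singleton clause (!navy), navy = false.
From the singleton clause (!left), left = false.
Every clause is now satisfied; sun is unconstrained.

snow=true,  navy=false,  sun=true,  red=false,  left=false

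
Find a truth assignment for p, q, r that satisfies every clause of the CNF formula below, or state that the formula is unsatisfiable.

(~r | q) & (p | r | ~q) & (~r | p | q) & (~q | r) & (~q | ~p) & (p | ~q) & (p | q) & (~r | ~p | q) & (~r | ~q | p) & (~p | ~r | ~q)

Suppose r = 0.
(~q) alone gives q = 0.
(p) alone gives p = 1.
This assignment satisfies each clause.

p ↦ 1,  q ↦ 0,  r ↦ 0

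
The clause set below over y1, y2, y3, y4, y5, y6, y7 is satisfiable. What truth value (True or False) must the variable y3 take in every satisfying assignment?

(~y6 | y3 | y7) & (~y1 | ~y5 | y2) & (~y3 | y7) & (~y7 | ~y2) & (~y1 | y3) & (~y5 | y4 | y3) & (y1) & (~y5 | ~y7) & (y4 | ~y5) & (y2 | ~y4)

True

Suppose y3 = 0.
From the singleton clause (~y1), y1 = 0.
But (y1) is also a unit clause — contradiction.
So every satisfying assignment has y3 = True.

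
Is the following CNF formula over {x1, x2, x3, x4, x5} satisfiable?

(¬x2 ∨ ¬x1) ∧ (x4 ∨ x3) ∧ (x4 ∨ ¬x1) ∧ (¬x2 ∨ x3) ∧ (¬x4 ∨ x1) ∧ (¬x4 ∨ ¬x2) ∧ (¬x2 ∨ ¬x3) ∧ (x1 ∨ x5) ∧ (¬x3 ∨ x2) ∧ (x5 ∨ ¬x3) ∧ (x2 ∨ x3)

No

Branch on x2: set x2 = False.
From the singleton clause (¬x3), x3 = False.
Now (x3) is unsatisfied and unit — conflict.
Undo x2 and try x2 = True.
From the singleton clause (¬x1), x1 = False.
From the singleton clause (x3), x3 = True.
Now (¬x3) is unsatisfied and unit — conflict.
Neither x2 = True nor x2 = False works.
No assignment satisfies every clause.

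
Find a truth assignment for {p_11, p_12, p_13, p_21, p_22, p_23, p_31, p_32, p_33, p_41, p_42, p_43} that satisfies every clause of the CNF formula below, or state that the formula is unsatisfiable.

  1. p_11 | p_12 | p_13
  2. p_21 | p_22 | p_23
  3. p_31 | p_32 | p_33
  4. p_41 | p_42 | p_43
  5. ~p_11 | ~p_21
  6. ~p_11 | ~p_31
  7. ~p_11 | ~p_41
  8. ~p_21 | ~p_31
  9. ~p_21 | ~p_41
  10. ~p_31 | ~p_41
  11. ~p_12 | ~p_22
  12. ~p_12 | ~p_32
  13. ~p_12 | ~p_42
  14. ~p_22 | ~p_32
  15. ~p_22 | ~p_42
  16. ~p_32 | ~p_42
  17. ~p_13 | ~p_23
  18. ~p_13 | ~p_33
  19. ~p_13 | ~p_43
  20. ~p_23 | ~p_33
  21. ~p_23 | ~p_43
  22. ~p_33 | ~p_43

UNSATISFIABLE

Branch on p_11: set p_11 = 0.
Branch on p_12: set p_12 = 1.
Unit clause (~p_22) forces p_22 = 0.
Unit clause (~p_32) forces p_32 = 0.
Unit clause (~p_42) forces p_42 = 0.
Branch on p_21: set p_21 = 1.
Unit clause (~p_31) forces p_31 = 0.
Unit clause (p_33) forces p_33 = 1.
Unit clause (~p_41) forces p_41 = 0.
Unit clause (p_43) forces p_43 = 1.
Now (~p_43) is unsatisfied and unit — conflict.
Undo p_21 and try p_21 = 0.
Unit clause (p_23) forces p_23 = 1.
Unit clause (~p_13) forces p_13 = 0.
Unit clause (~p_33) forces p_33 = 0.
Unit clause (p_31) forces p_31 = 1.
Unit clause (~p_41) forces p_41 = 0.
Unit clause (p_43) forces p_43 = 1.
Now (~p_43) is unsatisfied and unit — conflict.
Both values of p_21 lead to a conflict.
Undo p_12 and try p_12 = 0.
Unit clause (p_13) forces p_13 = 1.
Unit clause (~p_23) forces p_23 = 0.
Unit clause (~p_33) forces p_33 = 0.
Unit clause (~p_43) forces p_43 = 0.
Branch on p_21: set p_21 = 1.
Unit clause (~p_31) forces p_31 = 0.
Unit clause (p_32) forces p_32 = 1.
Unit clause (~p_41) forces p_41 = 0.
Unit clause (p_42) forces p_42 = 1.
Now (~p_42) is unsatisfied and unit — conflict.
Undo p_21 and try p_21 = 0.
Unit clause (p_22) forces p_22 = 1.
Unit clause (~p_32) forces p_32 = 0.
Unit clause (p_31) forces p_31 = 1.
Unit clause (~p_41) forces p_41 = 0.
Unit clause (p_42) forces p_42 = 1.
Now (~p_42) is unsatisfied and unit — conflict.
Both values of p_21 lead to a conflict.
Both values of p_12 lead to a conflict.
Undo p_11 and try p_11 = 1.
Unit clause (~p_21) forces p_21 = 0.
Unit clause (~p_31) forces p_31 = 0.
Unit clause (~p_41) forces p_41 = 0.
Branch on p_22: set p_22 = 1.
Unit clause (~p_12) forces p_12 = 0.
Unit clause (~p_32) forces p_32 = 0.
Unit clause (p_33) forces p_33 = 1.
Unit clause (~p_42) forces p_42 = 0.
Unit clause (p_43) forces p_43 = 1.
Now (~p_43) is unsatisfied and unit — conflict.
Undo p_22 and try p_22 = 0.
Unit clause (p_23) forces p_23 = 1.
Unit clause (~p_13) forces p_13 = 0.
Unit clause (~p_33) forces p_33 = 0.
Unit clause (p_32) forces p_32 = 1.
Unit clause (~p_12) forces p_12 = 0.
Unit clause (~p_42) forces p_42 = 0.
Unit clause (p_43) forces p_43 = 1.
Now (~p_43) is unsatisfied and unit — conflict.
Both values of p_22 lead to a conflict.
Both values of p_11 lead to a conflict.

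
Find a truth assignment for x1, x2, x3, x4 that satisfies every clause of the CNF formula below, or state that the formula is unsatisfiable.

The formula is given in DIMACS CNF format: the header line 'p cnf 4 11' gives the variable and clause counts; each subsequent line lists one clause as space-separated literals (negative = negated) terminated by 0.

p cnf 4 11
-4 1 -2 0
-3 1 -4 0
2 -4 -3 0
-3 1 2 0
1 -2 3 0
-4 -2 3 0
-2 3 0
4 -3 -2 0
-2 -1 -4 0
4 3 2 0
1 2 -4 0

x1=True, x2=False, x3=True, x4=False

Try x2 = False.
Try x4 = False.
(x3) alone gives x3 = True.
(x1) alone gives x1 = True.
This assignment satisfies each clause.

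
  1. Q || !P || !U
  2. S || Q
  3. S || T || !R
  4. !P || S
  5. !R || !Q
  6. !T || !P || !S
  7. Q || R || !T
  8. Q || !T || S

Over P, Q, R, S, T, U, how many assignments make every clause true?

There are 2^6 = 64 truth assignments over (P, Q, R, S, T, U).
Split on U. With U = true, the clauses containing U are satisfied and !U drops from the rest; 8 of the 2^5 = 32 assignments to the other variables satisfy what remains.
With U = false, by the same count on the reduced clause set, 10 assignments work.
Total: 8 + 10 = 18.

18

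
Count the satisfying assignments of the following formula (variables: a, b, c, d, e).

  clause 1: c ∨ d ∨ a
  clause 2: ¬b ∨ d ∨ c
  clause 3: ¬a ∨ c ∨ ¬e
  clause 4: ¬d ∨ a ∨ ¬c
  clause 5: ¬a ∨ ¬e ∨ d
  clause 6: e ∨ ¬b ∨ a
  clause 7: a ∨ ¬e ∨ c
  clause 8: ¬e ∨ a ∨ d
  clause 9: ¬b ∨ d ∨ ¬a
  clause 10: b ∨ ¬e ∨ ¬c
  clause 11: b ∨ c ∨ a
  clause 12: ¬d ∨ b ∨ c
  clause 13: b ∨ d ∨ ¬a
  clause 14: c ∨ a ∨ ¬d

There are 2^5 = 32 truth assignments over (a, b, c, d, e).
Split on e. With e = True, the clauses containing e are satisfied and ¬e drops from the rest; 1 of the 2^4 = 16 assignments to the other variables satisfy what remains.
With e = False, by the same count on the reduced clause set, 4 assignments work.
(One model: a=F, b=F, c=T, d=F, e=F.)
Total: 1 + 4 = 5.

5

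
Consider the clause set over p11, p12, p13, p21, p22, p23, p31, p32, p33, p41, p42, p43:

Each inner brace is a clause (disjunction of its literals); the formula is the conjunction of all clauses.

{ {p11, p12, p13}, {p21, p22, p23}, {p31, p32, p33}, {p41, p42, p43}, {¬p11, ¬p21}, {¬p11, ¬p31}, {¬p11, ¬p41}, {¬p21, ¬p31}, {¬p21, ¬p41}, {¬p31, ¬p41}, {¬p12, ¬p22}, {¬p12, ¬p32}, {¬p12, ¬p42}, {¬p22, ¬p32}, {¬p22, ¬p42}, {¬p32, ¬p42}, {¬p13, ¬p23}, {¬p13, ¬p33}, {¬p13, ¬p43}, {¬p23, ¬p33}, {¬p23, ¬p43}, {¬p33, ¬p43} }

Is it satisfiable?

No

Suppose p11 = False.
Suppose p12 = True.
From the singleton clause (¬p22), p22 = False.
From the singleton clause (¬p32), p32 = False.
From the singleton clause (¬p42), p42 = False.
Suppose p21 = True.
From the singleton clause (¬p31), p31 = False.
From the singleton clause (p33), p33 = True.
From the singleton clause (¬p41), p41 = False.
From the singleton clause (p43), p43 = True.
Now (¬p43) is unsatisfied and unit — conflict.
That branch fails; take p21 = False instead.
From the singleton clause (p23), p23 = True.
From the singleton clause (¬p13), p13 = False.
From the singleton clause (¬p33), p33 = False.
From the singleton clause (p31), p31 = True.
From the singleton clause (¬p41), p41 = False.
From the singleton clause (p43), p43 = True.
Now (¬p43) is unsatisfied and unit — conflict.
Neither p21 = True nor p21 = False works.
That branch fails; take p12 = False instead.
From the singleton clause (p13), p13 = True.
From the singleton clause (¬p23), p23 = False.
From the singleton clause (¬p33), p33 = False.
From the singleton clause (¬p43), p43 = False.
Suppose p21 = True.
From the singleton clause (¬p31), p31 = False.
From the singleton clause (p32), p32 = True.
From the singleton clause (¬p41), p41 = False.
From the singleton clause (p42), p42 = True.
Now (¬p42) is unsatisfied and unit — conflict.
That branch fails; take p21 = False instead.
From the singleton clause (p22), p22 = True.
From the singleton clause (¬p32), p32 = False.
From the singleton clause (p31), p31 = True.
From the singleton clause (¬p41), p41 = False.
From the singleton clause (p42), p42 = True.
Now (¬p42) is unsatisfied and unit — conflict.
Neither p21 = True nor p21 = False works.
Neither p12 = True nor p12 = False works.
That branch fails; take p11 = True instead.
From the singleton clause (¬p21), p21 = False.
From the singleton clause (¬p31), p31 = False.
From the singleton clause (¬p41), p41 = False.
Suppose p22 = True.
From the singleton clause (¬p12), p12 = False.
From the singleton clause (¬p32), p32 = False.
From the singleton clause (p33), p33 = True.
From the singleton clause (¬p42), p42 = False.
From the singleton clause (p43), p43 = True.
Now (¬p43) is unsatisfied and unit — conflict.
That branch fails; take p22 = False instead.
From the singleton clause (p23), p23 = True.
From the singleton clause (¬p13), p13 = False.
From the singleton clause (¬p33), p33 = False.
From the singleton clause (p32), p32 = True.
From the singleton clause (¬p12), p12 = False.
From the singleton clause (¬p42), p42 = False.
From the singleton clause (p43), p43 = True.
Now (¬p43) is unsatisfied and unit — conflict.
Neither p22 = True nor p22 = False works.
Neither p11 = True nor p11 = False works.
No assignment satisfies every clause.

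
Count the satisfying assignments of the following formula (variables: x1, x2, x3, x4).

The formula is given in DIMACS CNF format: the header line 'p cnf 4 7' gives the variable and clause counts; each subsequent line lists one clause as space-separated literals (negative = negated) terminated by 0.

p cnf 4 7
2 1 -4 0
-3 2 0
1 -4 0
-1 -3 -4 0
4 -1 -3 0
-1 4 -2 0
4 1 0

3

There are 2^4 = 16 truth assignments over (x1, x2, x3, x4).
Split on x4. With x4 = True, the clauses containing x4 are satisfied and ¬x4 drops from the rest; 2 of the 2^3 = 8 assignments to the other variables satisfy what remains.
With x4 = False, by the same count on the reduced clause set, 1 assignment works.
(One model: x1=T, x2=F, x3=F, x4=F.)
Total: 2 + 1 = 3.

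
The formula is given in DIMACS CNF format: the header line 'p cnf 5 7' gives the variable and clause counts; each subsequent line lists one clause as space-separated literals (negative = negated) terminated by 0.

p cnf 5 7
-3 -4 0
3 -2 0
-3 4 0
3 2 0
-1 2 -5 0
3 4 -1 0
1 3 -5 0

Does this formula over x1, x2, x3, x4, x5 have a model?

No

Branch on x3: set x3 = False.
(¬x2) alone gives x2 = False.
But (x2) is also a unit clause — contradiction.
Backtrack on x3: now try x3 = True.
(¬x4) alone gives x4 = False.
But (x4) is also a unit clause — contradiction.
Neither x3 = True nor x3 = False works.
No assignment satisfies every clause.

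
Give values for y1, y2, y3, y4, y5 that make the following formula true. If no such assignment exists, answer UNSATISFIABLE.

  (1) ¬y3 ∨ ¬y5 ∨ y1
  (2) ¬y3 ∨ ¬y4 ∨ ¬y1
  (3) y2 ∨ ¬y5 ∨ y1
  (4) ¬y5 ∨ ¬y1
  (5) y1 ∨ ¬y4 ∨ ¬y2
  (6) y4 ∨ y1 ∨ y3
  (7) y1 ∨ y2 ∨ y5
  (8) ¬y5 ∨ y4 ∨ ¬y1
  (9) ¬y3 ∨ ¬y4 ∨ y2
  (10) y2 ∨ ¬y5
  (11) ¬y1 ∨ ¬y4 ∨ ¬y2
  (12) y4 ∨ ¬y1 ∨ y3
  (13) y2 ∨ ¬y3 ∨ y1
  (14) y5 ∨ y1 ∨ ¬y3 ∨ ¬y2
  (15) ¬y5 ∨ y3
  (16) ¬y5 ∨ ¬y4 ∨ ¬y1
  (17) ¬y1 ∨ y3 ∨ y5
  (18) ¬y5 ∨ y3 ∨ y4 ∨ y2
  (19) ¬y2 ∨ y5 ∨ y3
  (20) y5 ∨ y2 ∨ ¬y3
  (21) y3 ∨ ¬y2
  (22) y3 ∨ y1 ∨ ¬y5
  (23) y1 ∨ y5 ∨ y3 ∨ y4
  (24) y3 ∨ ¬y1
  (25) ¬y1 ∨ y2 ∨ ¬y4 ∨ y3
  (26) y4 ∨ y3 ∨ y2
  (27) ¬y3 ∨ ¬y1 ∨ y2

y1: True, y2: True, y3: True, y4: False, y5: False

Suppose y5 = False.
Suppose y1 = True.
Unit clause (y3) forces y3 = True.
Unit clause (¬y4) forces y4 = False.
Unit clause (y2) forces y2 = True.
Every clause now holds.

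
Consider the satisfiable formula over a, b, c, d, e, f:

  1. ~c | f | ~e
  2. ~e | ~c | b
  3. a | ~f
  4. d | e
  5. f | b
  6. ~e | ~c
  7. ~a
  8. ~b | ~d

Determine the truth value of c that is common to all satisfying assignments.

Suppose c = 1.
The clause (~e) is unit, so e = 0.
The clause (d) is unit, so d = 1.
The clause (~a) is unit, so a = 0.
The clause (~f) is unit, so f = 0.
The clause (b) is unit, so b = 1.
Now (~b) is unsatisfied and unit — conflict.
So every satisfying assignment has c = False.

False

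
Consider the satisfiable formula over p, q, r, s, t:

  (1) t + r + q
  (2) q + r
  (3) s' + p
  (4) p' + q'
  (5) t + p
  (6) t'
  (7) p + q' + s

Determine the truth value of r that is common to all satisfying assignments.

Suppose r = 0.
From the singleton clause (q), q = 1.
From the singleton clause (p'), p = 0.
From the singleton clause (s'), s = 0.
But (s) is also a unit clause — contradiction.
So every satisfying assignment has r = True.

True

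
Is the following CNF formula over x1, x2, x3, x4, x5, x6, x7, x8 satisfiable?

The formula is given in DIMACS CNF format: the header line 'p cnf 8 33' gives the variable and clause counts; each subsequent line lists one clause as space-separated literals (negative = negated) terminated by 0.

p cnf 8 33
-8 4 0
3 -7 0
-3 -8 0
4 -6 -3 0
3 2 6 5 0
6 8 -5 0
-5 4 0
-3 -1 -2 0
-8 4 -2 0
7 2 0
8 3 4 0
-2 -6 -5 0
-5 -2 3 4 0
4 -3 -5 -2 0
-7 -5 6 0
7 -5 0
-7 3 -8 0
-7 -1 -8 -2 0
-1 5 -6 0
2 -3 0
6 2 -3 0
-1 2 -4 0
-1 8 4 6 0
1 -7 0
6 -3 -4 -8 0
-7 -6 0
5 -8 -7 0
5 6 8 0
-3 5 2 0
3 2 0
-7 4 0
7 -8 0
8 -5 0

Try x8 = False.
(¬x5) alone gives x5 = False.
(x6) alone gives x6 = True.
(¬x1) alone gives x1 = False.
(¬x7) alone gives x7 = False.
(x2) alone gives x2 = True.
Try x4 = True.
Every clause is now satisfied; x3 is unconstrained.
A satisfying assignment: x1=False; x2=True; x3=False; x4=True; x5=False; x6=True; x7=False; x8=False.

Yes, satisfiable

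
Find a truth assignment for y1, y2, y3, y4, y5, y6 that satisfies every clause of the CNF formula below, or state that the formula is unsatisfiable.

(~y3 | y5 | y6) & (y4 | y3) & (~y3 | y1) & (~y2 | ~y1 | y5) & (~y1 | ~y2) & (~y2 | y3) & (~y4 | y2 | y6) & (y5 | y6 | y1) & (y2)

UNSATISFIABLE

(y2) alone gives y2 = 1.
(~y1) alone gives y1 = 0.
(~y3) alone gives y3 = 0.
That conflicts with the unit clause (y3).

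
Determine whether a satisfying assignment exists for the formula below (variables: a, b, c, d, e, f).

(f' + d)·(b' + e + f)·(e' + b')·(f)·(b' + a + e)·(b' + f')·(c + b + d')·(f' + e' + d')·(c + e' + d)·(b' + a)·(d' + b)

(f) alone gives f = 1.
(d) alone gives d = 1.
(b') alone gives b = 0.
That conflicts with the unit clause (b).
No assignment satisfies every clause.

No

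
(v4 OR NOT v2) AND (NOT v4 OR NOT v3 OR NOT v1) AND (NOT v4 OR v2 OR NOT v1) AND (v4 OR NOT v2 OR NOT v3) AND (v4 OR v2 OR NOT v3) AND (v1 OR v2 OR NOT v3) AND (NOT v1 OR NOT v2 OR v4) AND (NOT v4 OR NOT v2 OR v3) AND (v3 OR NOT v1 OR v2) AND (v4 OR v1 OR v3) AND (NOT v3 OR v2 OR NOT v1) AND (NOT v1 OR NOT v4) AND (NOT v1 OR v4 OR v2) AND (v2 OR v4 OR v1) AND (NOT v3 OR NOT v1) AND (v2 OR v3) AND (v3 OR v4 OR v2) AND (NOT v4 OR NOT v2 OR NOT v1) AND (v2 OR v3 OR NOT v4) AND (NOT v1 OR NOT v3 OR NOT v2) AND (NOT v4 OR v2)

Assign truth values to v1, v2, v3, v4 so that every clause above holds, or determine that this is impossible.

v1=false; v2=true; v3=true; v4=true

Branch on v4: set v4 = true.
The clause (NOT v1) is unit, so v1 = false.
The clause (v2) is unit, so v2 = true.
The clause (v3) is unit, so v3 = true.
All clauses are satisfied.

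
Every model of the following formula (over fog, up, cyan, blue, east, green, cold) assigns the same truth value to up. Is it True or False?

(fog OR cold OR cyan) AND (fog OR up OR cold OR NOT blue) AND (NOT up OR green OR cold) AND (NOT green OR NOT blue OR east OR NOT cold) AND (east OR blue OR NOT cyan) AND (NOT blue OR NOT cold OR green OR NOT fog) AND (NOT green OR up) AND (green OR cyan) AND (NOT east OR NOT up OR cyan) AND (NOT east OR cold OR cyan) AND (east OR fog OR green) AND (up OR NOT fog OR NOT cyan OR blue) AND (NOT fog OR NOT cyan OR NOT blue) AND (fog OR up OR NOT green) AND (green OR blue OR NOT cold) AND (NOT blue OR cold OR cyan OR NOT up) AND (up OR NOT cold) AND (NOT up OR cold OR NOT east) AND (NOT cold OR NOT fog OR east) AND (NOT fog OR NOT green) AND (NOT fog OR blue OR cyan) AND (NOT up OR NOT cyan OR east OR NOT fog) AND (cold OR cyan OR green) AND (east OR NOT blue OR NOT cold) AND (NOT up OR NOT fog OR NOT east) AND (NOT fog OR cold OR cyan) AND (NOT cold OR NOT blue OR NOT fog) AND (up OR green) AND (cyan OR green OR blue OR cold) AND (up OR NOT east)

True

Suppose up = false.
From the singleton clause (NOT green), green = false.
That conflicts with the unit clause (green).
So every satisfying assignment has up = True.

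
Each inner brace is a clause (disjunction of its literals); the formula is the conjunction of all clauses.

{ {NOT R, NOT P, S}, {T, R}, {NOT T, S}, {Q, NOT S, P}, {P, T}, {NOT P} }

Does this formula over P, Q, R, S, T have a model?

Yes

Unit clause (NOT P) forces P = false.
Unit clause (T) forces T = true.
Unit clause (S) forces S = true.
Unit clause (Q) forces Q = true.
No clause remains; R is free.
A satisfying assignment: P: false, Q: true, R: false, S: true, T: true.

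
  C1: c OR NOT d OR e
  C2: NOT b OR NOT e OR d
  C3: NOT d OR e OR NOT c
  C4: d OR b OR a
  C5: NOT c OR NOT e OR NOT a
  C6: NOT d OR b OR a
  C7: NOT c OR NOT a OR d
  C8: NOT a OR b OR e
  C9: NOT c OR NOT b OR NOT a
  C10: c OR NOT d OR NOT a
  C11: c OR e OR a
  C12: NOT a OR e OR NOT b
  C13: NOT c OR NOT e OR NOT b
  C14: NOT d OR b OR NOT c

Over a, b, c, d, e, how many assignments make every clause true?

There are 2^5 = 32 truth assignments over (a, b, c, d, e).
Split on e. With e = true, the clauses containing e are satisfied and NOT e drops from the rest; 2 of the 2^4 = 16 assignments to the other variables satisfy what remains.
With e = false, by the same count on the reduced clause set, 1 assignment works.
(One model: a=F, b=T, c=F, d=T, e=T.)
Total: 2 + 1 = 3.

3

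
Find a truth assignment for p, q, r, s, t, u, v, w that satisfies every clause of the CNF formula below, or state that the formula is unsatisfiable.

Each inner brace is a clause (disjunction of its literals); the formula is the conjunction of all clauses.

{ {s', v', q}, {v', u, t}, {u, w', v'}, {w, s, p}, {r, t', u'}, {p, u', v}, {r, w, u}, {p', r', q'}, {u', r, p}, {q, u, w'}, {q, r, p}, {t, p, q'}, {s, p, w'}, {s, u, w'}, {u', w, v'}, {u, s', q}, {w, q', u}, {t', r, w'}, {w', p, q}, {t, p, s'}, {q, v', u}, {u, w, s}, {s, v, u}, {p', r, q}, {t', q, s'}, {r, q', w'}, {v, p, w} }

Suppose s = 1.
Suppose v = 0.
Suppose p = 1.
Suppose r = 0.
Unit clause (q) forces q = 1.
Unit clause (w') forces w = 0.
Unit clause (u) forces u = 1.
Unit clause (t') forces t = 0.
This assignment satisfies each clause.

p: 1,  q: 1,  r: 0,  s: 1,  t: 0,  u: 1,  v: 0,  w: 0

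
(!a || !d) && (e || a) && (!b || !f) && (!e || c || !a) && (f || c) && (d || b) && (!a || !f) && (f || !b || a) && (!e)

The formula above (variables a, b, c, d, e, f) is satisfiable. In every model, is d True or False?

False

Suppose d = true.
The clause (!a) is unit, so a = false.
The clause (e) is unit, so e = true.
But (!e) is also a unit clause — contradiction.
So every satisfying assignment has d = False.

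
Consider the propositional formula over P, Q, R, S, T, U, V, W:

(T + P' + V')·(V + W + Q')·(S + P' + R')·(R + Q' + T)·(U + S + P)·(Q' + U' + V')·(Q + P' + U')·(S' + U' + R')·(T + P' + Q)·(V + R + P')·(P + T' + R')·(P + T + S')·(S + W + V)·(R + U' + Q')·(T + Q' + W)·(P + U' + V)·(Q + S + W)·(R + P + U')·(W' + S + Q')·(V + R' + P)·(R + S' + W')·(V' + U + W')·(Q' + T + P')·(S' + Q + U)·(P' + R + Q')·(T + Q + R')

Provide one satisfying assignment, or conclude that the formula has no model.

P=0, Q=1, R=0, S=1, T=1, U=0, V=1, W=0

Case T = 1:
Case P = 0:
From the singleton clause (R'), R = 0.
From the singleton clause (U'), U = 0.
From the singleton clause (S), S = 1.
From the singleton clause (W'), W = 0.
From the singleton clause (Q), Q = 1.
From the singleton clause (V), V = 1.
All clauses are satisfied.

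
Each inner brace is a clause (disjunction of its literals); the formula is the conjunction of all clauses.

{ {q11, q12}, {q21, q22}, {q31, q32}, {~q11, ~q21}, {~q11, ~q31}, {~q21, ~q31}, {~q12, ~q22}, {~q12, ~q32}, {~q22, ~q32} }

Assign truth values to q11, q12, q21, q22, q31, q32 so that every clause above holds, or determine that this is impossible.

UNSATISFIABLE

Case q11 = 1:
(~q21) alone gives q21 = 0.
(q22) alone gives q22 = 1.
(~q31) alone gives q31 = 0.
(q32) alone gives q32 = 1.
But (~q32) is also a unit clause — contradiction.
Backtrack on q11: now try q11 = 0.
(q12) alone gives q12 = 1.
(~q22) alone gives q22 = 0.
(q21) alone gives q21 = 1.
(~q31) alone gives q31 = 0.
(q32) alone gives q32 = 1.
But (~q32) is also a unit clause — contradiction.
Both values of q11 lead to a conflict.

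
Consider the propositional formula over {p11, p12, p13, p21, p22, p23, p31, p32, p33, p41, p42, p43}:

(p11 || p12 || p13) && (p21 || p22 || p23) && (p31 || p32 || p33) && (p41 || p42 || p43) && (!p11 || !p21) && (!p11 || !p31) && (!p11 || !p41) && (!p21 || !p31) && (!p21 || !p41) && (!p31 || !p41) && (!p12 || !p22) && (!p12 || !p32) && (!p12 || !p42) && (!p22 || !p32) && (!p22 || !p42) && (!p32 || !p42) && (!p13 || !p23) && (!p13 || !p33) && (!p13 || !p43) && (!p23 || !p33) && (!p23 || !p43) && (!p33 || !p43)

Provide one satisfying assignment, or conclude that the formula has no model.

Suppose p11 = false.
Suppose p12 = true.
The clause (!p22) is unit, so p22 = false.
The clause (!p32) is unit, so p32 = false.
The clause (!p42) is unit, so p42 = false.
Suppose p21 = true.
The clause (!p31) is unit, so p31 = false.
The clause (p33) is unit, so p33 = true.
The clause (!p41) is unit, so p41 = false.
The clause (p43) is unit, so p43 = true.
Now (!p43) is unsatisfied and unit — conflict.
Undo p21 and try p21 = false.
The clause (p23) is unit, so p23 = true.
The clause (!p13) is unit, so p13 = false.
The clause (!p33) is unit, so p33 = false.
The clause (p31) is unit, so p31 = true.
The clause (!p41) is unit, so p41 = false.
The clause (p43) is unit, so p43 = true.
Now (!p43) is unsatisfied and unit — conflict.
Both values of p21 lead to a conflict.
Undo p12 and try p12 = false.
The clause (p13) is unit, so p13 = true.
The clause (!p23) is unit, so p23 = false.
The clause (!p33) is unit, so p33 = false.
The clause (!p43) is unit, so p43 = false.
Suppose p21 = true.
The clause (!p31) is unit, so p31 = false.
The clause (p32) is unit, so p32 = true.
The clause (!p41) is unit, so p41 = false.
The clause (p42) is unit, so p42 = true.
Now (!p42) is unsatisfied and unit — conflict.
Undo p21 and try p21 = false.
The clause (p22) is unit, so p22 = true.
The clause (!p32) is unit, so p32 = false.
The clause (p31) is unit, so p31 = true.
The clause (!p41) is unit, so p41 = false.
The clause (p42) is unit, so p42 = true.
Now (!p42) is unsatisfied and unit — conflict.
Both values of p21 lead to a conflict.
Both values of p12 lead to a conflict.
Undo p11 and try p11 = true.
The clause (!p21) is unit, so p21 = false.
The clause (!p31) is unit, so p31 = false.
The clause (!p41) is unit, so p41 = false.
Suppose p22 = true.
The clause (!p12) is unit, so p12 = false.
The clause (!p32) is unit, so p32 = false.
The clause (p33) is unit, so p33 = true.
The clause (!p42) is unit, so p42 = false.
The clause (p43) is unit, so p43 = true.
Now (!p43) is unsatisfied and unit — conflict.
Undo p22 and try p22 = false.
The clause (p23) is unit, so p23 = true.
The clause (!p13) is unit, so p13 = false.
The clause (!p33) is unit, so p33 = false.
The clause (p32) is unit, so p32 = true.
The clause (!p12) is unit, so p12 = false.
The clause (!p42) is unit, so p42 = false.
The clause (p43) is unit, so p43 = true.
Now (!p43) is unsatisfied and unit — conflict.
Both values of p22 lead to a conflict.
Both values of p11 lead to a conflict.

UNSATISFIABLE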